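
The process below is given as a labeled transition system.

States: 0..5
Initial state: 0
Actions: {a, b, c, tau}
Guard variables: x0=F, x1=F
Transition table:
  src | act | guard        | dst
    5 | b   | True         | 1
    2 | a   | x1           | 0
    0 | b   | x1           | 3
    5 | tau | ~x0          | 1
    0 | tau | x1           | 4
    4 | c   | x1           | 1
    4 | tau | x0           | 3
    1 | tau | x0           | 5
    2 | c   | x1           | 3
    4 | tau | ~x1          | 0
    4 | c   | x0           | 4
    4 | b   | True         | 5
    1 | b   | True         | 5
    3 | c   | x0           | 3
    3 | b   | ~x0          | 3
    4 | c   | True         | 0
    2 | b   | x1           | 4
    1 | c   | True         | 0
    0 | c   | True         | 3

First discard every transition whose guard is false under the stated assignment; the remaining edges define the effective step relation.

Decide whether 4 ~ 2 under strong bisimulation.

Answer: NOT BISIMILAR

Trace:
Compute ~ classes (split until stable):
  round 0: {{0,1,2,3,4,5}}
  round 1: {{0},{1},{2},{3},{4},{5}}
stable after 2 split(s): 6 block(s)
class of 4: {4}; class of 2: {2}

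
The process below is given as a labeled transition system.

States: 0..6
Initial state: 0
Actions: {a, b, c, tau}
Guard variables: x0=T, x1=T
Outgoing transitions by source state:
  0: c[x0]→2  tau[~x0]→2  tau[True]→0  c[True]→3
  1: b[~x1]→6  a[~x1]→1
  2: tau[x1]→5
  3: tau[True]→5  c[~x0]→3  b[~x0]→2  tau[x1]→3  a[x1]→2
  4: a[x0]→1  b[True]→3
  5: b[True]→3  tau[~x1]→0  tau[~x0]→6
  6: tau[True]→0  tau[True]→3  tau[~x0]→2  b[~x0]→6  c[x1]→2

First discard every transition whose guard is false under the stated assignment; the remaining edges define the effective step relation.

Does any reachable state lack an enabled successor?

R = {0,2,3,5}
  0: c→2  c→3  tau→0  [3 exit(s)]
  2: tau→5  [1 exit(s)]
  3: a→2  tau→3  tau→5  [3 exit(s)]
  5: b→3  [1 exit(s)]

Answer: DEADLOCK-FREE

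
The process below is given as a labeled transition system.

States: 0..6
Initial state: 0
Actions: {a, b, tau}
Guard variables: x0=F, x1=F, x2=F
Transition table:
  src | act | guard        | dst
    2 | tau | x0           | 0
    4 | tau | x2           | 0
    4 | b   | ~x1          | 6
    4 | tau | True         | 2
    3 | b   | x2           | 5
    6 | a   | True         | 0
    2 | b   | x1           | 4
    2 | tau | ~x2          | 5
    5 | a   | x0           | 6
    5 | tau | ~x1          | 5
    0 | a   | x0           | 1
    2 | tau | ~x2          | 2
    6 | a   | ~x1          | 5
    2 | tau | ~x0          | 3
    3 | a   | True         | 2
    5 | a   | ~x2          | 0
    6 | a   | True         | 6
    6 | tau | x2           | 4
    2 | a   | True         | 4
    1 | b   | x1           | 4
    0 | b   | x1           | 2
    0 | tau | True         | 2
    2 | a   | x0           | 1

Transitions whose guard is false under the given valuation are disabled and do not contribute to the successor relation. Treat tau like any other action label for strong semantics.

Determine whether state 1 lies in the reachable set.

Answer: UNREACHABLE

Analysis:
13 transition(s) survive guard evaluation.
L0 = {0}
L1 = {2}  cumulative {0,2}
L2 = {3,4,5}  cumulative {0,2,3,4,5}
L3 = {6}  cumulative {0,2,3,4,5,6}
Reachable = {0,2,3,4,5,6}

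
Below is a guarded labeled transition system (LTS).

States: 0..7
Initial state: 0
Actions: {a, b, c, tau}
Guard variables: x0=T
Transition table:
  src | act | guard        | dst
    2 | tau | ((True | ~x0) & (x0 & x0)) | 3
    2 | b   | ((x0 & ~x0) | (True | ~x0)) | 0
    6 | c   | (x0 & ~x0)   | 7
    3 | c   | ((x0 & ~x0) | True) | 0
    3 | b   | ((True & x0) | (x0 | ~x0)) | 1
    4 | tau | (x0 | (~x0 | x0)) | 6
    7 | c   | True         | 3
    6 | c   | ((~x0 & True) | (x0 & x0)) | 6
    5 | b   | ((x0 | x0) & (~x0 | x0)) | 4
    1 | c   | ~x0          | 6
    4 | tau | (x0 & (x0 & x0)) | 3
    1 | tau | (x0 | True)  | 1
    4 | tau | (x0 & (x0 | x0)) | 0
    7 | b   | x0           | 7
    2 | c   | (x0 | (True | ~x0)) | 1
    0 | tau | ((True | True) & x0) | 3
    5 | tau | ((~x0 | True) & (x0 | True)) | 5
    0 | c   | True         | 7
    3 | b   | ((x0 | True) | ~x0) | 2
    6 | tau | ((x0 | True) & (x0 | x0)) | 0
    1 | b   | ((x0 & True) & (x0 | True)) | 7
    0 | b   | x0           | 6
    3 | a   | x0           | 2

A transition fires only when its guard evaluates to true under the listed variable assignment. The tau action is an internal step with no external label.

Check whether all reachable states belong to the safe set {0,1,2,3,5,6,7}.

Safe = {0,1,2,3,5,6,7}
Reachable = {0,1,2,3,6,7}
  0: safe
  1: safe
  2: safe
  3: safe
  6: safe
  7: safe

Answer: INVARIANT HOLDS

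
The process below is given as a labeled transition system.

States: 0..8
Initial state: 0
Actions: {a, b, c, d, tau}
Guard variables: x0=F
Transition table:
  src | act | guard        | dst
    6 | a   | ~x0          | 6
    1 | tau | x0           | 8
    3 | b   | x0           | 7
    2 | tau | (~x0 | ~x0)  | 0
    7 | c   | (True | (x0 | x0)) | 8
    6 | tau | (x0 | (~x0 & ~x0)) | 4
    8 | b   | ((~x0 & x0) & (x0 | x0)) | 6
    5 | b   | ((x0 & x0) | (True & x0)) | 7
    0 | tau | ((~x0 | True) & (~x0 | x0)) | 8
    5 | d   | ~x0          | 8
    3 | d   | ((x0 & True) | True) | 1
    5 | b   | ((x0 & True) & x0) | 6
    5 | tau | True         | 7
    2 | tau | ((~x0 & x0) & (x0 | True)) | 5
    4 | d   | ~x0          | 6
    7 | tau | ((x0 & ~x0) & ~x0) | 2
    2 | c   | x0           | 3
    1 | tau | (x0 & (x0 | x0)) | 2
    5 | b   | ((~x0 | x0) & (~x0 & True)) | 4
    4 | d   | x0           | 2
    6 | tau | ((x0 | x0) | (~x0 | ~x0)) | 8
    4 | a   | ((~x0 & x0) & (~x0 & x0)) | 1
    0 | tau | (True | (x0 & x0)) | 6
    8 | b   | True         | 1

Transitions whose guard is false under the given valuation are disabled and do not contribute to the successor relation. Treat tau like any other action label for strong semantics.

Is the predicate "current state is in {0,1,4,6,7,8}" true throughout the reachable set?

Inv-set: {0,1,4,6,7,8}
R = {0,1,4,6,8}
  0: ok
  1: ok
  4: ok
  6: ok
  8: ok

Answer: INVARIANT HOLDS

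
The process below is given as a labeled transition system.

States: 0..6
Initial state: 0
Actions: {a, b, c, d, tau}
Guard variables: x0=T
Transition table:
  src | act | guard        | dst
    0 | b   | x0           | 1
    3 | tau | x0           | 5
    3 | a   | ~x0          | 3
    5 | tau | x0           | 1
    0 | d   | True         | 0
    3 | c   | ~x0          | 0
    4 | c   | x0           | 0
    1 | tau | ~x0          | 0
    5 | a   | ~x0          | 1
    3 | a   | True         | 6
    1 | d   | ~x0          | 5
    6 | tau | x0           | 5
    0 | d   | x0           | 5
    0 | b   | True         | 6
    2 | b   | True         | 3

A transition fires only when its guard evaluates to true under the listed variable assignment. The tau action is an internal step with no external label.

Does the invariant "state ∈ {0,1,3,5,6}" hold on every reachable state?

Allowed set {0,1,3,5,6}
R = {0,1,5,6}
  0: ✓
  1: ✓
  5: ✓
  6: ✓

Answer: INVARIANT HOLDS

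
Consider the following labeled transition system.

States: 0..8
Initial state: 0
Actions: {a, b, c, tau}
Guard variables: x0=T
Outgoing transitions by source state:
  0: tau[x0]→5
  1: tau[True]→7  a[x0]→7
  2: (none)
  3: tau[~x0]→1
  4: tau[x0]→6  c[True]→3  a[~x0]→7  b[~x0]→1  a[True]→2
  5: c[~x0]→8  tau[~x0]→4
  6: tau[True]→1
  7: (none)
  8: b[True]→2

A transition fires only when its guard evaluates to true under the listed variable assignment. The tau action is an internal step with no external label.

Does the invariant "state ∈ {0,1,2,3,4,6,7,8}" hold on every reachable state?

Answer: INVARIANT VIOLATED at state 5

Working:
Safe = {0,1,2,3,4,6,7,8}
Reachable = {0,5}
  0: ok
  5: VIOLATES
counterexample path to 5: tau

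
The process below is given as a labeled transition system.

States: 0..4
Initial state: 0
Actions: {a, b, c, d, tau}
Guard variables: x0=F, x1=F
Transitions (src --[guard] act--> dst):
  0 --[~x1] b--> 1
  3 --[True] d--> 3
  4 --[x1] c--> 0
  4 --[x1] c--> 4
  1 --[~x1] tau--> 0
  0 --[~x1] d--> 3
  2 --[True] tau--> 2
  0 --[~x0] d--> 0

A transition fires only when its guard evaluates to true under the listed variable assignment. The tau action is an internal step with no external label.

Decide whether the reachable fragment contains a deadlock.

Answer: DEADLOCK-FREE

Analysis:
Reachable = {0,1,3}
  0: b→1  d→0  d→3  [3 out]
  1: tau→0  [1 out]
  3: d→3  [1 out]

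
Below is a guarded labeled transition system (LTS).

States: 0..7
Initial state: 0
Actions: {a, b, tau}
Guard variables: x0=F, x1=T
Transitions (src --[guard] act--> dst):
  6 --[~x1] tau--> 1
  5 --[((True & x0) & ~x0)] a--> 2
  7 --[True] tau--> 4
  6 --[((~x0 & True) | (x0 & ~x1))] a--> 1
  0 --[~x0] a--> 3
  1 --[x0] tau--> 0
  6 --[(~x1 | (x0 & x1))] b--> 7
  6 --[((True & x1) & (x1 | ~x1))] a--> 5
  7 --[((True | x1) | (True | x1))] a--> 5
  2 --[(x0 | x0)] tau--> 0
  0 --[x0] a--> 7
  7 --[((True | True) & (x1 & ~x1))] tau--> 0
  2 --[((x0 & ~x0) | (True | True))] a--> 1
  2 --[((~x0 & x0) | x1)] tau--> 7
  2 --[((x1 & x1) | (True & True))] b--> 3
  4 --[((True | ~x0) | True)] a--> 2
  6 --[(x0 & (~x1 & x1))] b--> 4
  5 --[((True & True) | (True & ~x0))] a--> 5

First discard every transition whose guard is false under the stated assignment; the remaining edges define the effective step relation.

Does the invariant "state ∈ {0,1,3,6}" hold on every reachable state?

Answer: INVARIANT HOLDS

Trace:
Allowed set {0,1,3,6}
Reachable = {0,3}
  0: safe
  3: safe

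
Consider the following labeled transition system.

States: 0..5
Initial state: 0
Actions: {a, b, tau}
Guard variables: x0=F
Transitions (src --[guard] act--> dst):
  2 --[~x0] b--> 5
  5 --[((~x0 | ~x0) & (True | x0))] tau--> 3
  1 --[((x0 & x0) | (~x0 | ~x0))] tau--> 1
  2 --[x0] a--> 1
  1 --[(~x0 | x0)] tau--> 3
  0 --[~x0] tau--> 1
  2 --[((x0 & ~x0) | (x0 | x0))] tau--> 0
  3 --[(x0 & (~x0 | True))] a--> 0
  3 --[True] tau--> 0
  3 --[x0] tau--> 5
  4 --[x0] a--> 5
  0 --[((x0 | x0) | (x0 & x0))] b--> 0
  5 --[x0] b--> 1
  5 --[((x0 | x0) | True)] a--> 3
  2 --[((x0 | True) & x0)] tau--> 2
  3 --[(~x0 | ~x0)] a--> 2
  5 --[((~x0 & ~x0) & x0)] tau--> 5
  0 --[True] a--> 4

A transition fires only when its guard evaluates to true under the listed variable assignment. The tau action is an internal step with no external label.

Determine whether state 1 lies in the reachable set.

After dropping false guards: 9 live edges.
depth 0: {0}
depth 1: {1,4}  cumulative {0,1,4}
depth 2: {3}  cumulative {0,1,3,4}
depth 3: {2}  cumulative {0,1,2,3,4}
depth 4: {5}  cumulative {0,1,2,3,4,5}
Reach set: {0,1,2,3,4,5}
trace reaching 1: tau

Answer: REACHABLE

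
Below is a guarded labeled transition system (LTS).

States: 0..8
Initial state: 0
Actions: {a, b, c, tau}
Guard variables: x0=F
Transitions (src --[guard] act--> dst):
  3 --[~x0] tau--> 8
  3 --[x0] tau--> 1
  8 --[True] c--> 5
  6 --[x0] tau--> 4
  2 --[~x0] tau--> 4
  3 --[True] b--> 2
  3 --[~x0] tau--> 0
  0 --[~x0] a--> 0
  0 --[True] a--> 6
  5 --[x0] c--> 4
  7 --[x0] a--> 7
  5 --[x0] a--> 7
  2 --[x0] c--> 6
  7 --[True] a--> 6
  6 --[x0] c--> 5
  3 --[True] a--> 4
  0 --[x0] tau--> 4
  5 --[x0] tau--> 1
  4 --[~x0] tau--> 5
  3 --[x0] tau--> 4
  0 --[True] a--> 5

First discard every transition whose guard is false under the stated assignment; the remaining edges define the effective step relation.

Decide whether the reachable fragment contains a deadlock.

Reachable = {0,5,6}
  0: a→0  a→5  a→6  [3 exit(s)]
  5: ∅  [STUCK]
  6: ∅  [STUCK]
Path to 5: a

Answer: DEADLOCK at state 5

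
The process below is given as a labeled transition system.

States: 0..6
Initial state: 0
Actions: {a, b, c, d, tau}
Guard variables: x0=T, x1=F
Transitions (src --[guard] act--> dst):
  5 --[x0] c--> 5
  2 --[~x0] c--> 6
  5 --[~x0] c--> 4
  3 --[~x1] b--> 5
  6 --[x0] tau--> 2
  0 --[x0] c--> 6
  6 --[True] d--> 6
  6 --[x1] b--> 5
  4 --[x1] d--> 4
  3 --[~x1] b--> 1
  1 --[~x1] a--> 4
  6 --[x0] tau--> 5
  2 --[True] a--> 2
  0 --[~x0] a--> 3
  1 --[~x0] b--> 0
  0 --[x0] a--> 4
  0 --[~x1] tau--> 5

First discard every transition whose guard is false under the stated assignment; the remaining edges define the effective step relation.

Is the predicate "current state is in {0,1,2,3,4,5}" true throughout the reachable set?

Answer: INVARIANT VIOLATED at state 6

Trace:
Allowed set {0,1,2,3,4,5}
Reach set: {0,2,4,5,6}
  0: ok
  2: ok
  4: ok
  5: ok
  6: outside
reach 6 via c — violates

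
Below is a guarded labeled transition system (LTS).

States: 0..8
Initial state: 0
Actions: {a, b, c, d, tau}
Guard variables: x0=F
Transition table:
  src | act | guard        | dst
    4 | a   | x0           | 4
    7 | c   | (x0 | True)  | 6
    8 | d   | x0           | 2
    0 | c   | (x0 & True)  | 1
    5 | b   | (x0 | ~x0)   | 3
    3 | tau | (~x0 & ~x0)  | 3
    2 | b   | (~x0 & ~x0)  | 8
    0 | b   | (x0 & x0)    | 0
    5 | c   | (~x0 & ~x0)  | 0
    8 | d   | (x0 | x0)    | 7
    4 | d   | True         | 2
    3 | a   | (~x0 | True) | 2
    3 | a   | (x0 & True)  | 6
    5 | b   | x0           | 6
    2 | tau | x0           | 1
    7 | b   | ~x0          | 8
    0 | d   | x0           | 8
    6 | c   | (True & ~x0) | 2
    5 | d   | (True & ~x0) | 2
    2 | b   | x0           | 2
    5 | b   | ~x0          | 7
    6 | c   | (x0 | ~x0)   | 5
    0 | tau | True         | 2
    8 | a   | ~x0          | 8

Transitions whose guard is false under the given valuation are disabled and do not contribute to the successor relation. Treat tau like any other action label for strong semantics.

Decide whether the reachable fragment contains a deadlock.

Answer: DEADLOCK-FREE

Analysis:
Reachable = {0,2,8}
  0: tau→2  [1 out]
  2: b→8  [1 out]
  8: a→8  [1 out]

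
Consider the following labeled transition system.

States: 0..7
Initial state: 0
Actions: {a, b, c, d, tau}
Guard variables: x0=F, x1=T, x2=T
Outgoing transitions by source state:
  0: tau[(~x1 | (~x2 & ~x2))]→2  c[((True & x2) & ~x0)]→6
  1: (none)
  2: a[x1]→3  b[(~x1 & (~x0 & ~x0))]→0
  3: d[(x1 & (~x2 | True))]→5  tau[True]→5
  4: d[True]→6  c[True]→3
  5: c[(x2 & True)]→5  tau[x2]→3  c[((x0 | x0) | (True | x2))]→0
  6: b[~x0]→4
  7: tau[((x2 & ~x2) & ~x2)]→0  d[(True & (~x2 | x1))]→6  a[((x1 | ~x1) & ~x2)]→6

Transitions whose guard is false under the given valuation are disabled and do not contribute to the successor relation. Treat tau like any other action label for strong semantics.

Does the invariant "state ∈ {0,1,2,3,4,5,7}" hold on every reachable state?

Allowed set {0,1,2,3,4,5,7}
R = {0,3,4,5,6}
  0: ✓
  3: ✓
  4: ✓
  5: ✓
  6: VIOLATES
witness against invariant: c → 6

Answer: INVARIANT VIOLATED at state 6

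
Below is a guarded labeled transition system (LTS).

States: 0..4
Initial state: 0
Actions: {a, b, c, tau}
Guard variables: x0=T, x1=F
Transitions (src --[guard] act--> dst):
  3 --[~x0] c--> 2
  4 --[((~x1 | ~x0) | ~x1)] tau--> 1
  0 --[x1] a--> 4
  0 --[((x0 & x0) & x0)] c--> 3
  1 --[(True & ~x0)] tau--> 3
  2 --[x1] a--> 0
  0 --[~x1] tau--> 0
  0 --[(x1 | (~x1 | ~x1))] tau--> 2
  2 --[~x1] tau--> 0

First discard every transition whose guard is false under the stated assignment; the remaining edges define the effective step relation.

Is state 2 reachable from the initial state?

Answer: REACHABLE

Analysis:
After dropping false guards: 5 live edges.
depth 0: {0}
depth 1: {2,3}  now seen {0,2,3}
R = {0,2,3}
witness 2: tau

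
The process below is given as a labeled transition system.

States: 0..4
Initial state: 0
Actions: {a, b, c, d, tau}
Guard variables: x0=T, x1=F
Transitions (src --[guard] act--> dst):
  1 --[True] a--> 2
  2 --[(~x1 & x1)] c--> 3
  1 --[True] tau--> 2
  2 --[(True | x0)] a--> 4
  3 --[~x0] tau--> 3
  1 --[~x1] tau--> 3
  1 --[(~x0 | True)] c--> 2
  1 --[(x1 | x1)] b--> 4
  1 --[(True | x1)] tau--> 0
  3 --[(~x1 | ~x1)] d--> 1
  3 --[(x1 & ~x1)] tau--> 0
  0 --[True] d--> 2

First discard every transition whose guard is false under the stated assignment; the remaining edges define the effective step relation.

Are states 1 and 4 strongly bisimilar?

Bisimulation quotient by refinement:
  P[0] = {{0,1,2,3,4}}
  P[1] = {{0,3},{1},{2},{4}}
  P[2] = {{0},{1},{2},{3},{4}}
Fixed point at round 3; 5 class(es).
class of 1: {1}; class of 4: {4}

Answer: NOT BISIMILAR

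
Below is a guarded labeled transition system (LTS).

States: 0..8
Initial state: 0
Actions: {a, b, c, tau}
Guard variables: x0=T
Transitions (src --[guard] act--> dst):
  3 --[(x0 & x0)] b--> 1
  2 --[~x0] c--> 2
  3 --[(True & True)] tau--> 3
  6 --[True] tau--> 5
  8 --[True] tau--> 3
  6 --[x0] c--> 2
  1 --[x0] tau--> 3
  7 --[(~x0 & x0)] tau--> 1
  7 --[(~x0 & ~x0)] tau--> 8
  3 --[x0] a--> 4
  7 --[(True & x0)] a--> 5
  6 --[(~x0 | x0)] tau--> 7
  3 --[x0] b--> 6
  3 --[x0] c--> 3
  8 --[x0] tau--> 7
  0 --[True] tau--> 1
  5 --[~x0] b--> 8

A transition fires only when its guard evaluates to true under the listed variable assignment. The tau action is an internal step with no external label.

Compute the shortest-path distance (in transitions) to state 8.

Answer: UNREACHABLE

Trace:
Breadth-first toward 8:
  Layer 0: {0}
  Layer 1: {1}
  Layer 2: {3}
  Layer 3: {4,6}
  Layer 4: {2,5,7}
8 never appears.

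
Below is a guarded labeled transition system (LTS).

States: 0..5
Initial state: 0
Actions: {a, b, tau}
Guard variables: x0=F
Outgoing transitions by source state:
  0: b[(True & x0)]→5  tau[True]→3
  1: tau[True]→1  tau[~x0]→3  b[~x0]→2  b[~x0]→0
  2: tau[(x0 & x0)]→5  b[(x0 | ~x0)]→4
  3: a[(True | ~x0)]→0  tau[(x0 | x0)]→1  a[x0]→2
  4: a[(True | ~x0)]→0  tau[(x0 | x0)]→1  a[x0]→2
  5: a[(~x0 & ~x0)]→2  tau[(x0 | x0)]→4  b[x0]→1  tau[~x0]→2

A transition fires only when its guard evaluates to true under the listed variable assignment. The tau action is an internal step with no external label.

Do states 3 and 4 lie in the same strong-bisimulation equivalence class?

Refine partition for ~:
  P[0] = {{0,1,2,3,4,5}}
  P[1] = {{0},{1},{2},{3,4},{5}}
5 equivalence class(es) (converged in 2)
3∈{3,4}, 4∈{3,4}

Answer: BISIMILAR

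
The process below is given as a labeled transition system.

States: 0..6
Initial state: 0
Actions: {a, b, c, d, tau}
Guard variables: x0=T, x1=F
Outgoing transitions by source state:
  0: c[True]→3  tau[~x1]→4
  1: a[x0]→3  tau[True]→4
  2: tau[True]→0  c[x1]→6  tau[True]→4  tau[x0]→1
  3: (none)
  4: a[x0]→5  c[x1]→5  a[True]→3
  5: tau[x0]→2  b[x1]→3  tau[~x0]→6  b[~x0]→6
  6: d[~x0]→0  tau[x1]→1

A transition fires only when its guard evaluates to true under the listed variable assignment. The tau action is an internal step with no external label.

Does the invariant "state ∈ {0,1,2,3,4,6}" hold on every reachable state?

Answer: INVARIANT VIOLATED at state 5

Analysis:
Safe = {0,1,2,3,4,6}
Reachable = {0,1,2,3,4,5}
  0: ✓
  1: ✓
  2: ✓
  3: ✓
  4: ✓
  5: VIOLATES
counterexample path to 5: tau·a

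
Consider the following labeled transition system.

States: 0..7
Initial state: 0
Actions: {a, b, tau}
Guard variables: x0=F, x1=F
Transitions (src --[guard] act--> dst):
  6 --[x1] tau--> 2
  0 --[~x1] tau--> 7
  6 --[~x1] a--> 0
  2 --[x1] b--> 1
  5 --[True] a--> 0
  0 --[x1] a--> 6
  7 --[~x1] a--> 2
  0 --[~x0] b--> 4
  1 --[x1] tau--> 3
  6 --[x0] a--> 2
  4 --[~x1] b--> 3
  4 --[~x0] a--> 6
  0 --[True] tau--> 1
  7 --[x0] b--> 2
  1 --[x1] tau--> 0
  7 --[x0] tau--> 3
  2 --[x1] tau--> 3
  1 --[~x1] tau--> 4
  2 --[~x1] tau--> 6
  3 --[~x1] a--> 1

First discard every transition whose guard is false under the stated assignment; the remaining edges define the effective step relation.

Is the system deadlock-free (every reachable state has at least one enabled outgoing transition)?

Answer: DEADLOCK-FREE

Analysis:
R = {0,1,2,3,4,6,7}
  0: b→4  tau→1  tau→7  [3 exit(s)]
  1: tau→4  [1 exit(s)]
  2: tau→6  [1 exit(s)]
  3: a→1  [1 exit(s)]
  4: a→6  b→3  [2 exit(s)]
  6: a→0  [1 exit(s)]
  7: a→2  [1 exit(s)]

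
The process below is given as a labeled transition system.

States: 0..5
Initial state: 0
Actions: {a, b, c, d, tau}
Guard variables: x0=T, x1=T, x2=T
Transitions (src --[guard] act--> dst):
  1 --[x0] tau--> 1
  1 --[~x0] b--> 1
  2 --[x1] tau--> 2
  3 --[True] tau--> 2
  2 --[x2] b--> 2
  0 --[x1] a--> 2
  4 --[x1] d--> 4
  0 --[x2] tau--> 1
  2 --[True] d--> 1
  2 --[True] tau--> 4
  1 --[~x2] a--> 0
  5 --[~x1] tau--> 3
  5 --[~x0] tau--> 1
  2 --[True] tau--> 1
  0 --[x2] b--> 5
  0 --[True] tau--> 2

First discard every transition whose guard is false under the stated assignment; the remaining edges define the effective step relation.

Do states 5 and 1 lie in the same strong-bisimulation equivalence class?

Compute ~ classes (split until stable):
  round 0: {{0,1,2,3,4,5}}
  round 1: {{0},{1,3},{2},{4},{5}}
  round 2: {{0},{1},{2},{3},{4},{5}}
Fixed point at round 3; 6 class(es).
class of 5: {5}; class of 1: {1}

Answer: NOT BISIMILAR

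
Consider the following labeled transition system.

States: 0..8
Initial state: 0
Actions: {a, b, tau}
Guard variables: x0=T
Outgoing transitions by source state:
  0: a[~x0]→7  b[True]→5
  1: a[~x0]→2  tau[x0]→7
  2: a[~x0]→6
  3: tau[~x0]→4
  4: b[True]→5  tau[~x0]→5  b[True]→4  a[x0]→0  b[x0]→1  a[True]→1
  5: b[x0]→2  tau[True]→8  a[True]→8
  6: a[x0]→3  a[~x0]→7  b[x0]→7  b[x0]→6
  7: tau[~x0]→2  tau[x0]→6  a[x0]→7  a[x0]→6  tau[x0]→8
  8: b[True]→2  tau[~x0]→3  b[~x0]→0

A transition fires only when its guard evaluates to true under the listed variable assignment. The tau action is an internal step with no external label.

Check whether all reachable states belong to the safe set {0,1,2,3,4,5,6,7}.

Answer: INVARIANT VIOLATED at state 8

Trace:
Allowed set {0,1,2,3,4,5,6,7}
Reachable = {0,2,5,8}
  0: ok
  2: ok
  5: ok
  8: outside
counterexample path to 8: b·tau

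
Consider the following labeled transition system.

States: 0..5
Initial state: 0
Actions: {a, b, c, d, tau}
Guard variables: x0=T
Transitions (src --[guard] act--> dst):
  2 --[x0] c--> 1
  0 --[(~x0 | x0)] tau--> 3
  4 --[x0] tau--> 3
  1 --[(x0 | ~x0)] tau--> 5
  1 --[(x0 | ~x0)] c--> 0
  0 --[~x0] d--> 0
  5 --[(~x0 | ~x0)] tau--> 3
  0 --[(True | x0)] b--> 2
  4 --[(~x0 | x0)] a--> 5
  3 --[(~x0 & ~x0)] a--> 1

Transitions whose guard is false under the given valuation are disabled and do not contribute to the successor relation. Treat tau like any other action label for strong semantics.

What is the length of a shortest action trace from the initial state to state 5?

Answer: 3

Trace:
Breadth-first toward 5:
  Layer 0: {0}
  Layer 1: {2,3}
  Layer 2: {1}
  Layer 3: {5}
depth(5)=3, e.g. b·c·tau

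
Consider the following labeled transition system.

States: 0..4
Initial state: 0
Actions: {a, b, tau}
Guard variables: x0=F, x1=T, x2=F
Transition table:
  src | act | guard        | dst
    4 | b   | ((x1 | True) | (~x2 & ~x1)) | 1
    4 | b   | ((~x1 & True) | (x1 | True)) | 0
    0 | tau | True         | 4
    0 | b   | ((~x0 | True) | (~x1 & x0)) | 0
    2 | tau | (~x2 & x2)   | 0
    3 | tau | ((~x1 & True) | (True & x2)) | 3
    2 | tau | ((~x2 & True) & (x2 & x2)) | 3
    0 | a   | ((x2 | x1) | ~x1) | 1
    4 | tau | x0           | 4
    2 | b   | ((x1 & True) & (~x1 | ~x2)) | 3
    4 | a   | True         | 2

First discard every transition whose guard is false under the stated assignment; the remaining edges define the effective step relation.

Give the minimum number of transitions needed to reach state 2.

Layered search for 2:
  depth 0: {0}
  depth 1: {1,4}
  depth 2: {2}
2 enters at depth 2; path tau·a

Answer: 2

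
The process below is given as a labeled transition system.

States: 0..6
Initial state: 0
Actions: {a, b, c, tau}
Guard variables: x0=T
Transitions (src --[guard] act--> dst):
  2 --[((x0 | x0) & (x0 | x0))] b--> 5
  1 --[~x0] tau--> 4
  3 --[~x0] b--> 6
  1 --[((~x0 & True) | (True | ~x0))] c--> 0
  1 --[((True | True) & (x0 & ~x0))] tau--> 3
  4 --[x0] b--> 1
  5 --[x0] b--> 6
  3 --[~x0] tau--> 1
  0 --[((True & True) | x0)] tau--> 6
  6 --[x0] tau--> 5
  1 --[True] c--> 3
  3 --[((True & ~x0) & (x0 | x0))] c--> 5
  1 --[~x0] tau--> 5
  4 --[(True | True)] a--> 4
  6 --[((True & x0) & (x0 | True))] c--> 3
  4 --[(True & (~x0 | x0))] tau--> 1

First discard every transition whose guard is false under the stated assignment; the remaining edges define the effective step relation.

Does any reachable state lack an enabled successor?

Answer: DEADLOCK at state 3

Working:
R = {0,3,5,6}
  0: tau→6  [deg 1]
  3: ∅  [no exit]
  5: b→6  [deg 1]
  6: c→3  tau→5  [deg 2]
witness 3: tau·c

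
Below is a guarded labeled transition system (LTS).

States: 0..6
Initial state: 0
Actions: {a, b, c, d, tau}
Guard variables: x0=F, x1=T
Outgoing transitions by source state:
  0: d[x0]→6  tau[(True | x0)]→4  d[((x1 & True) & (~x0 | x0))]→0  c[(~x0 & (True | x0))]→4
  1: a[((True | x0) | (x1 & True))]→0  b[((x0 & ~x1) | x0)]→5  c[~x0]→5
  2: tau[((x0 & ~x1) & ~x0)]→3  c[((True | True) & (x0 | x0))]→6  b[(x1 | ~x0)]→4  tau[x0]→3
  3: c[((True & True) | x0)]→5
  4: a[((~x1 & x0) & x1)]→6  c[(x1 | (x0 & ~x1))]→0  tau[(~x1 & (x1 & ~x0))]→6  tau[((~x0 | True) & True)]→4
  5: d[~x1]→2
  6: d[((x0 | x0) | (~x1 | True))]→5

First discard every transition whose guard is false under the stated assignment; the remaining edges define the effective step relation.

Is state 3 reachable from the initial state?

10 transition(s) survive guard evaluation.
Layer 0: {0}
Layer 1: {4}  total {0,4}
Reach set: {0,4}

Answer: UNREACHABLE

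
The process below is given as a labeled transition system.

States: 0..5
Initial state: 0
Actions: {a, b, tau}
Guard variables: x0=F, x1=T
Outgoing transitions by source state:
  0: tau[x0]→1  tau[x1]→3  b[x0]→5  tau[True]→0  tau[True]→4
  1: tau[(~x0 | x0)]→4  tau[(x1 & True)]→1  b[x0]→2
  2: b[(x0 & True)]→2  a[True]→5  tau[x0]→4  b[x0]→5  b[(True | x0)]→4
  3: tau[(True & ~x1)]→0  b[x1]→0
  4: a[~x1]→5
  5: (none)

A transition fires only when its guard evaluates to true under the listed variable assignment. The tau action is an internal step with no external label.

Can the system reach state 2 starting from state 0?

Answer: UNREACHABLE

Analysis:
After dropping false guards: 8 live edges.
L0 = {0}
L1 = {3,4}  total {0,3,4}
R = {0,3,4}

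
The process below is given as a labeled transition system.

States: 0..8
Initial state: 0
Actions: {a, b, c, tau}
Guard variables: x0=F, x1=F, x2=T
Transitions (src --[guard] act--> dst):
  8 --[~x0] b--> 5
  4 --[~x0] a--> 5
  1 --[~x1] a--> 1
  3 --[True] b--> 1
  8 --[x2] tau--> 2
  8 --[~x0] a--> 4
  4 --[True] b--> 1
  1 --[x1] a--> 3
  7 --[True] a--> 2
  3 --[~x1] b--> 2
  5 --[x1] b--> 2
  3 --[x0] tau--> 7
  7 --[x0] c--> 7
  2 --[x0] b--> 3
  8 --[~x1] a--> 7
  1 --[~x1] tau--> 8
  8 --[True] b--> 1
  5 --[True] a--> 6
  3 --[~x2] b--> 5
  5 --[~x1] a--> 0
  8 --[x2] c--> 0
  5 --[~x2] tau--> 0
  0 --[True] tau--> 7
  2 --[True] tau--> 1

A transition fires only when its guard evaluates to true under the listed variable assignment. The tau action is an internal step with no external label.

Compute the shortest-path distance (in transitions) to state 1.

Answer: 3

Trace:
Breadth-first toward 1:
  depth 0: {0}
  depth 1: {7}
  depth 2: {2}
  depth 3: {1}
depth(1)=3, e.g. tau·a·tau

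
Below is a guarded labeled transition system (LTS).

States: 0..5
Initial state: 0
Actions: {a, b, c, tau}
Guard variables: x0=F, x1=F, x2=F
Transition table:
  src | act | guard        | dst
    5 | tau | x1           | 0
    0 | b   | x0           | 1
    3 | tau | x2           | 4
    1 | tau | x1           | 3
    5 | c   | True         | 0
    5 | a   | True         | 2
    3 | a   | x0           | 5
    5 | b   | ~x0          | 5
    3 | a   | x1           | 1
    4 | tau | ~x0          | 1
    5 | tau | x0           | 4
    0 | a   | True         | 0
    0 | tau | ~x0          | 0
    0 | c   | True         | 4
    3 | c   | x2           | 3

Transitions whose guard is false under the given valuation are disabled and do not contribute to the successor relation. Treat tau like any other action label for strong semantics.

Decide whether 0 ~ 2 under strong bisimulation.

Answer: NOT BISIMILAR

Trace:
Refine partition for ~:
  P[0] = {{0,1,2,3,4,5}}
  P[1] = {{0},{1,2,3},{4},{5}}
4 equivalence class(es) (converged in 2)
class of 0: {0}; class of 2: {1,2,3}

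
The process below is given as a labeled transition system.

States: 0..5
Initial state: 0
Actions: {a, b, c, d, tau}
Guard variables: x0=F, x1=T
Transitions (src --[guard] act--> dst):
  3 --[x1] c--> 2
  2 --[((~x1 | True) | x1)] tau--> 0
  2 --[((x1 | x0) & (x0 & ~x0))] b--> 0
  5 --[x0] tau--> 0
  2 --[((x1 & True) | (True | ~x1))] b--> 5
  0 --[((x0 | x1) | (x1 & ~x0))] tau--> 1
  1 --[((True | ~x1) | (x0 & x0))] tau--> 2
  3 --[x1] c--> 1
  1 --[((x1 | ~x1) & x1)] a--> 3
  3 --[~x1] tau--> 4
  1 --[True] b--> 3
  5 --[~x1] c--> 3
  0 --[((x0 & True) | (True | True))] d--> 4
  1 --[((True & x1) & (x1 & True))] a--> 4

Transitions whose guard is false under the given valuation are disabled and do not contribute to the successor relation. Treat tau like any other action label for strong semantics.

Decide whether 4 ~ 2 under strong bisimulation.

Answer: NOT BISIMILAR

Trace:
Bisimulation quotient by refinement:
  π0 = {{0,1,2,3,4,5}}
  π1 = {{0},{1},{2},{3},{4,5}}
stable after 2 split(s): 5 block(s)
[4]={4,5}  [2]={2}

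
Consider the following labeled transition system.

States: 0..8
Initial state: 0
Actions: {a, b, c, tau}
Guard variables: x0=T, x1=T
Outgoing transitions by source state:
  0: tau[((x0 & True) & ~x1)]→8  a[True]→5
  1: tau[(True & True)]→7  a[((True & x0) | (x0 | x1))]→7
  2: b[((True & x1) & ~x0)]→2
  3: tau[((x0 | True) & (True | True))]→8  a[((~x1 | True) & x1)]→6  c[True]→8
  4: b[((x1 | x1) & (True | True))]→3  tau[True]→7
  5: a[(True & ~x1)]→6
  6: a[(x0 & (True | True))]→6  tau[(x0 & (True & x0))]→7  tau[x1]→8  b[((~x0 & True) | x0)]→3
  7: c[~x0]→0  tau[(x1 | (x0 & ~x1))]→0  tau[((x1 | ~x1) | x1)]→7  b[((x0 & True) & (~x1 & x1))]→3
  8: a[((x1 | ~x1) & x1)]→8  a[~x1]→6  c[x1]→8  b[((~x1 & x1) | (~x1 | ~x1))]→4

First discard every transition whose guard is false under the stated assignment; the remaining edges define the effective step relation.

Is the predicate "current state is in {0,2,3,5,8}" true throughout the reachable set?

Answer: INVARIANT HOLDS

Working:
Allowed set {0,2,3,5,8}
R = {0,5}
  0: ✓
  5: ✓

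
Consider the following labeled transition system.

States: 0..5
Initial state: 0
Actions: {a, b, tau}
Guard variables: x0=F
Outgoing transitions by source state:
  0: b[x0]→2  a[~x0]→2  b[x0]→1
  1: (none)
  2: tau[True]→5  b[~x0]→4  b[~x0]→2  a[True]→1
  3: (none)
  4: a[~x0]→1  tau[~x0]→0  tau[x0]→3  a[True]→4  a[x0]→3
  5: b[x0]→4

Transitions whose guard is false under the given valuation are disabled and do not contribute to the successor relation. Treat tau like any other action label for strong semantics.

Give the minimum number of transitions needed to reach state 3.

Answer: UNREACHABLE

Analysis:
Breadth-first toward 3:
  L0 = {0}
  L1 = {2}
  L2 = {1,4,5}
3 never appears.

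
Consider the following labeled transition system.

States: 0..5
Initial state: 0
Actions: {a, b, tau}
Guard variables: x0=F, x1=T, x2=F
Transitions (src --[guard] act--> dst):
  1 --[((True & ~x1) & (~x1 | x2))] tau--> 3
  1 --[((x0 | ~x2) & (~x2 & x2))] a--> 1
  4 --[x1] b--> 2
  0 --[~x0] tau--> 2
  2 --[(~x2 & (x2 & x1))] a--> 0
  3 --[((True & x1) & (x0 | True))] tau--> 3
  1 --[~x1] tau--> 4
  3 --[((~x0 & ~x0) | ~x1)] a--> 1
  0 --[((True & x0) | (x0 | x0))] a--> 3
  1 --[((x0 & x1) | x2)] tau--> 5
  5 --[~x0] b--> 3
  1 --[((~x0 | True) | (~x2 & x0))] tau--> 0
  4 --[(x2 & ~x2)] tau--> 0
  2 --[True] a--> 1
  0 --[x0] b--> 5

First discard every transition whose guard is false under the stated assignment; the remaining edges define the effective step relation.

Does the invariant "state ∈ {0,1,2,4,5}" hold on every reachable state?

Answer: INVARIANT HOLDS

Analysis:
Allowed set {0,1,2,4,5}
R = {0,1,2}
  0: ✓
  1: ✓
  2: ✓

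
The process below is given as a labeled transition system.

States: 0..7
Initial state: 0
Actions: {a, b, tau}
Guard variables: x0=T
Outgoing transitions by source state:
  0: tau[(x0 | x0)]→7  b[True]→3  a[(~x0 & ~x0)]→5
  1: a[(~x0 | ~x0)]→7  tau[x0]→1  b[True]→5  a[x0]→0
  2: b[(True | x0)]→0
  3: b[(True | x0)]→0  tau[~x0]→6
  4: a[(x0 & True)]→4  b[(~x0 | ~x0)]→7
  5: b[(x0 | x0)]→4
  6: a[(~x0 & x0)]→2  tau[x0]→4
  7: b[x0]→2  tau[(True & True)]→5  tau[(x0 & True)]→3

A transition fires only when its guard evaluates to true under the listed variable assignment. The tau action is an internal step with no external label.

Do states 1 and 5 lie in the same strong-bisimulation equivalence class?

Bisimulation quotient by refinement:
  P[0] = {{0,1,2,3,4,5,6,7}}
  P[1] = {{0,7},{1},{2,3,5},{4},{6}}
  P[2] = {{0},{1},{2,3},{4},{5},{6},{7}}
Fixed point at round 3; 7 class(es).
1∈{1}, 5∈{5}

Answer: NOT BISIMILAR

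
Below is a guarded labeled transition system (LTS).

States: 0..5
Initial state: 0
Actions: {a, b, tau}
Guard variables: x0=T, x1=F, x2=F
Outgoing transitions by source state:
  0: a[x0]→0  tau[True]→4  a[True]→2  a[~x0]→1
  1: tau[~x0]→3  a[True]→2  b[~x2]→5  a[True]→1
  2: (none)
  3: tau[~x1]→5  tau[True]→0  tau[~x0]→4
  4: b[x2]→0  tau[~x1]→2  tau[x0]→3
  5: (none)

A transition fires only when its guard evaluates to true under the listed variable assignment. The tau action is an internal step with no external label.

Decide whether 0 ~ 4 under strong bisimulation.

Answer: NOT BISIMILAR

Analysis:
Bisimulation quotient by refinement:
  round 0: {{0,1,2,3,4,5}}
  round 1: {{0},{1},{2,5},{3,4}}
  round 2: {{0},{1},{2,5},{3},{4}}
5 equivalence class(es) (converged in 3)
[0]={0}  [4]={4}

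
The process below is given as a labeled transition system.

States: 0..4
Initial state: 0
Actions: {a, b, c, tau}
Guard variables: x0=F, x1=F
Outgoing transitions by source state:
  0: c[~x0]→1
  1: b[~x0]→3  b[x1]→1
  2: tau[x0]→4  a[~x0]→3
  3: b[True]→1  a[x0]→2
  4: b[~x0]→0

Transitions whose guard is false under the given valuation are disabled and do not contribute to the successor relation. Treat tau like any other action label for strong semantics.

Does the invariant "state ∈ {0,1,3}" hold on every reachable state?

Answer: INVARIANT HOLDS

Working:
Safe = {0,1,3}
R = {0,1,3}
  0: ✓
  1: ✓
  3: ✓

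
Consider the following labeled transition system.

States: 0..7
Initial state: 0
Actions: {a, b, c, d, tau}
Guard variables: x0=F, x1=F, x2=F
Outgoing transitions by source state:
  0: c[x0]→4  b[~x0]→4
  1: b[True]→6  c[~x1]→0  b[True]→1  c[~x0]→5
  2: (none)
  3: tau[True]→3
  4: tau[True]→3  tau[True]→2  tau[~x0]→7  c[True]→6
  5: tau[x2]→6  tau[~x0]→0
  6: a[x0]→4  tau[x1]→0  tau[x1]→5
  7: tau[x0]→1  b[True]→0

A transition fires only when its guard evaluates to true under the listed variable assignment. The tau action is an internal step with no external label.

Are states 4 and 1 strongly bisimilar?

Answer: NOT BISIMILAR

Working:
Bisimulation quotient by refinement:
  round 0: {{0,1,2,3,4,5,6,7}}
  round 1: {{0,7},{1},{2,6},{3,5},{4}}
  round 2: {{0},{1},{2,6},{3},{4},{5},{7}}
stable after 3 split(s): 7 block(s)
class of 4: {4}; class of 1: {1}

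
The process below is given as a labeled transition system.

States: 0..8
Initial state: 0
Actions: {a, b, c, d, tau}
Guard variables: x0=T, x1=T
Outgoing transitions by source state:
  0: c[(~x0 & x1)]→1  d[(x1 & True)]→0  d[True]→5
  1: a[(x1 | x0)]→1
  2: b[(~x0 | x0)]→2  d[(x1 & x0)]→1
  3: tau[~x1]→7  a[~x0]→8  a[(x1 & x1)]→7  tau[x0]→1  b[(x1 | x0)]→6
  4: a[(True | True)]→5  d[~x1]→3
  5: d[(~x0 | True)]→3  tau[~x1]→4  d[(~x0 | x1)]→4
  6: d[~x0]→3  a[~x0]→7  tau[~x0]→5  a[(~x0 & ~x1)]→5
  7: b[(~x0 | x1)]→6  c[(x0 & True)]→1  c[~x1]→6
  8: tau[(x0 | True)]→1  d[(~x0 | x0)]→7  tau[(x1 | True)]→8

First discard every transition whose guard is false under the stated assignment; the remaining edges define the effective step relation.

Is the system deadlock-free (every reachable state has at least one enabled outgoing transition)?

Reachable = {0,1,3,4,5,6,7}
  0: d→0  d→5  [2 out]
  1: a→1  [1 out]
  3: a→7  b→6  tau→1  [3 out]
  4: a→5  [1 out]
  5: d→3  d→4  [2 out]
  6: ∅  [no exit]
  7: b→6  c→1  [2 out]
trace reaching 6: d·d·b

Answer: DEADLOCK at state 6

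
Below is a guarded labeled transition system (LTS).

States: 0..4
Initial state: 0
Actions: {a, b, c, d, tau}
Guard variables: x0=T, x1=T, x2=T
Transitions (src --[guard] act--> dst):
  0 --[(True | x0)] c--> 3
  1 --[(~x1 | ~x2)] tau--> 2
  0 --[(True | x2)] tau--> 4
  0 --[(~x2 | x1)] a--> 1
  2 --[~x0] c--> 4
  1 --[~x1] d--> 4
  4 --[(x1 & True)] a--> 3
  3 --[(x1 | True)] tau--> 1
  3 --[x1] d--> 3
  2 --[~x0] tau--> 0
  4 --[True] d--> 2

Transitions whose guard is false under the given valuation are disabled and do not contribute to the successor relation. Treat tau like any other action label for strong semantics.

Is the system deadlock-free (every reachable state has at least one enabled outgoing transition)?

Reach set: {0,1,2,3,4}
  0: a→1  c→3  tau→4  [deg 3]
  1: ∅  [no exit]
  2: ∅  [no exit]
  3: d→3  tau→1  [deg 2]
  4: a→3  d→2  [deg 2]
witness 1: a

Answer: DEADLOCK at state 1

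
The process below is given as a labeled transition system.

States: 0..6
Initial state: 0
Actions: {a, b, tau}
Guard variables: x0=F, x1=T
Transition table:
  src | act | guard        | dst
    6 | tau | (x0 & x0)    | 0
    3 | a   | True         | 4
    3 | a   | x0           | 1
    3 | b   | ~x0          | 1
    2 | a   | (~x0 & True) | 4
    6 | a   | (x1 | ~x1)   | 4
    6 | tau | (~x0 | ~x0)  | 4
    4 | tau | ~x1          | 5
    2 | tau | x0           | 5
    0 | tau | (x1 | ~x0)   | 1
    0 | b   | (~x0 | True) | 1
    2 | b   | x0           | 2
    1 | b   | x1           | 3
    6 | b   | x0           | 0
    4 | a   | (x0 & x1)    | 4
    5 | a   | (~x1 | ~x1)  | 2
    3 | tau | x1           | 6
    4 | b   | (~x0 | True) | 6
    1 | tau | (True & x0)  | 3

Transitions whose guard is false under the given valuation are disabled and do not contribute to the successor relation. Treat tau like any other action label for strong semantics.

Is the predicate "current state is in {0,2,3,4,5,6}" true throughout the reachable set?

Answer: INVARIANT VIOLATED at state 1

Analysis:
Allowed set {0,2,3,4,5,6}
Reach set: {0,1,3,4,6}
  0: safe
  1: ✗ unsafe
  3: safe
  4: safe
  6: safe
reach 1 via tau — violates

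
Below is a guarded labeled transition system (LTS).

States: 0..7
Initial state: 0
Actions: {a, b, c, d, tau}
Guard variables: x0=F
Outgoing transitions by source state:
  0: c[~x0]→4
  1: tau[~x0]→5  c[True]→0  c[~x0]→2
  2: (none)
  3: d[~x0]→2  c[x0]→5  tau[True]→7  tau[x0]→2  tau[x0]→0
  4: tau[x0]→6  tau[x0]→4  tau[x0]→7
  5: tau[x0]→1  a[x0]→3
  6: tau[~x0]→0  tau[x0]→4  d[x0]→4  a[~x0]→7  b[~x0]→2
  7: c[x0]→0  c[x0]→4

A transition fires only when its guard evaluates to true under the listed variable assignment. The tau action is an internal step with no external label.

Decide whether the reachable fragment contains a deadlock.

Reachable = {0,4}
  0: c→4  [deg 1]
  4: ∅  [STUCK]
witness 4: c

Answer: DEADLOCK at state 4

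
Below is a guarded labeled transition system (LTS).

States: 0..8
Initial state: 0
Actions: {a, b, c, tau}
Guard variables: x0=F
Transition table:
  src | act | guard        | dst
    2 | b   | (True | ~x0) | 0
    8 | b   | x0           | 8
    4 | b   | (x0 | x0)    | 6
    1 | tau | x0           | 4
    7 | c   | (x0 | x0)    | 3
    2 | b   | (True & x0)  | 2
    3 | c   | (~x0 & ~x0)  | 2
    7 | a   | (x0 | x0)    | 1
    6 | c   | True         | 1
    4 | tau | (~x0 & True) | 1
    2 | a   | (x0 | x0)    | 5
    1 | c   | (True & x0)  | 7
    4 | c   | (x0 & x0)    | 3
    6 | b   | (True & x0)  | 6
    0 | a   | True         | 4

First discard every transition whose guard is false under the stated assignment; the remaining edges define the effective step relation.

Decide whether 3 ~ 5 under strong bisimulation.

Bisimulation quotient by refinement:
  P[0] = {{0,1,2,3,4,5,6,7,8}}
  P[1] = {{0},{1,5,7,8},{2},{3,6},{4}}
  P[2] = {{0},{1,5,7,8},{2},{3},{4},{6}}
Fixed point at round 3; 6 class(es).
[3]={3}  [5]={1,5,7,8}

Answer: NOT BISIMILAR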